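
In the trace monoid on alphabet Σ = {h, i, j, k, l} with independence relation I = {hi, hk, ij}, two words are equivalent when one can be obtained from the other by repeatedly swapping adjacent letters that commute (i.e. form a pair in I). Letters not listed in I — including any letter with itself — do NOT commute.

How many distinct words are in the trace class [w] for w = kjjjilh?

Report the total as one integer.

0(k) covers ∅
1(j) covers 0:k
2(j) covers 1:j
3(j) covers 2:j
4(i) covers 0:k
5(l) covers 3:j, 4:i
6(h) covers 5:l
floor of heap: 0:k
completions by unplaced set U, small U first (add the entries for U minus each lowest piece of U):
  |U|=1: {6}:1
  |U|=2: {5,6}:1
  |U|=3: {3,5,6}:1  {4,5,6}:1
  |U|=4: {2,3,5,6}:1  {3,4,5,6}:2
  |U|=5: {1,2,3,5,6}:1  {2,3,4,5,6}:3
  start at 0(k): 4

4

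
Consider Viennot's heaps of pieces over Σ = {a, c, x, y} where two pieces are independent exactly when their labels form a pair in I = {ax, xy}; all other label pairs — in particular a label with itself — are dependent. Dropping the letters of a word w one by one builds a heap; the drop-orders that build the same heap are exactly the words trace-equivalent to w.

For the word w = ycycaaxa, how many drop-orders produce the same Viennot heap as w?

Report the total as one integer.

4

0(y) covers ∅
1(c) covers 0:y
2(y) covers 1:c
3(c) covers 2:y
4(a) covers 3:c
5(a) covers 4:a
6(x) covers 3:c
7(a) covers 5:a
floor of heap: 0:y
completions by unplaced set U, small U first (add the entries for U minus each lowest piece of U):
  |U|=1: {6}:1  {7}:1
  |U|=2: {5,7}:1  {6,7}:2
  |U|=3: {4,5,7}:1  {5,6,7}:3
  |U|=4: {4,5,6,7}:4
  |U|=5: {3,4,5,6,7}:4
  |U|=6: {2,3,4,5,6,7}:4
  start at 0(y): 4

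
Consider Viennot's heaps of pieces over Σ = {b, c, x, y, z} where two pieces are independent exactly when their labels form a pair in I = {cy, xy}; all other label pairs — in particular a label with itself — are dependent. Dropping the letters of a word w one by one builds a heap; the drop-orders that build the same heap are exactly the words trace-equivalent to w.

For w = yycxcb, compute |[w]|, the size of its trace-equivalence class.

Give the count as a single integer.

10

#0=y has no predecessor
#1=y depends on [0:y]
#2=c has no predecessor
#3=x depends on [2:c]
#4=c depends on [3:x]
#5=b depends on [1:y, 4:c]
sources: [0:y, 2:c]
N(rest) = Σ N(rest − s) over sources s of rest; N(one piece) = 1:
  size 1 → [5]=1
  size 2 → [1,5]=1  [4,5]=1
  size 3 → [0,1,5]=1  [1,4,5]=2  [3,4,5]=1
  size 4 → [0,1,4,5]=3  [1,3,4,5]=3  [2,3,4,5]=1
  first=0(y) contributes 4
  first=2(c) contributes 6
|[w]| = 10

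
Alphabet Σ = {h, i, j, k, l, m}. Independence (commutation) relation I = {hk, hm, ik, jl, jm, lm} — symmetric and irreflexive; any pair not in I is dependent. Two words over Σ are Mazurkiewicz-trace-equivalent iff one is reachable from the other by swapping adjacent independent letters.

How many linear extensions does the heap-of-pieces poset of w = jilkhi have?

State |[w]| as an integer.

3

piece 0:j — minimal
piece 1:i rests on {0:j}
piece 2:l rests on {1:i}
piece 3:k rests on {2:l}
piece 4:h rests on {2:l}
piece 5:i rests on {4:h}
minimal pieces: {0:j}
ways to finish when only these pieces remain (= sum over removing one remaining piece with nothing left below it):
  1 left: {3}→1  {5}→1
  2 left: {3,5}→2  {4,5}→1
  3 left: {3,4,5}→3
  4 left: {2,3,4,5}→3
  placing 0:j first → 3 extensions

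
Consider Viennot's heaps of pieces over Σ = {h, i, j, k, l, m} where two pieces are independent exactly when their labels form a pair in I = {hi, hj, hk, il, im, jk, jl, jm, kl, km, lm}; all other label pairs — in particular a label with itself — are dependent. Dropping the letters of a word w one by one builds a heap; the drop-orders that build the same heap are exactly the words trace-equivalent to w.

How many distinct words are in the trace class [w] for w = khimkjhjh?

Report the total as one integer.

378

piece 0:k — minimal
piece 1:h — minimal
piece 2:i rests on {0:k}
piece 3:m rests on {1:h}
piece 4:k rests on {2:i}
piece 5:j rests on {2:i}
piece 6:h rests on {3:m}
piece 7:j rests on {5:j}
piece 8:h rests on {6:h}
minimal pieces: {0:k, 1:h}
ways to finish when only these pieces remain (= sum over removing one remaining piece with nothing left below it):
  1 left: {4}→1  {7}→1  {8}→1
  2 left: {4,7}→2  {4,8}→2  {5,7}→1  {6,8}→1  {7,8}→2
  3 left: {3,6,8}→1  {4,5,7}→3  {4,6,8}→3  {4,7,8}→6  {5,7,8}→3  {6,7,8}→3
  4 left: {1,3,6,8}→1  {2,4,5,7}→3  {3,4,6,8}→4  {3,6,7,8}→4  {4,5,7,8}→12  {4,6,7,8}→12  {5,6,7,8}→6
  5 left: {0,2,4,5,7}→3  {1,3,4,6,8}→5  {1,3,6,7,8}→5  {2,4,5,7,8}→15  {3,4,6,7,8}→20  {3,5,6,7,8}→10  {4,5,6,7,8}→30
  6 left: {0,2,4,5,7,8}→18  {1,3,4,6,7,8}→30  {1,3,5,6,7,8}→15  {2,4,5,6,7,8}→45  {3,4,5,6,7,8}→60
  7 left: {0,2,4,5,6,7,8}→63  {1,3,4,5,6,7,8}→105  {2,3,4,5,6,7,8}→105
  placing 0:k first → 210 extensions
  placing 1:h first → 168 extensions
total linear extensions = 378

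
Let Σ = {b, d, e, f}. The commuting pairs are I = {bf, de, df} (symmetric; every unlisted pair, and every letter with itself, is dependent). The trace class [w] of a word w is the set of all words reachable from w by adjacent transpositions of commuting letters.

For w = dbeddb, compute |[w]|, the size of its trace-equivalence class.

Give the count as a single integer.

3

#0=d has no predecessor
#1=b depends on [0:d]
#2=e depends on [1:b]
#3=d depends on [1:b]
#4=d depends on [3:d]
#5=b depends on [2:e, 4:d]
sources: [0:d]
N(rest) = Σ N(rest − s) over sources s of rest; N(one piece) = 1:
  size 1 → [5]=1
  size 2 → [2,5]=1  [4,5]=1
  size 3 → [2,4,5]=2  [3,4,5]=1
  size 4 → [2,3,4,5]=3
  first=0(d) contributes 3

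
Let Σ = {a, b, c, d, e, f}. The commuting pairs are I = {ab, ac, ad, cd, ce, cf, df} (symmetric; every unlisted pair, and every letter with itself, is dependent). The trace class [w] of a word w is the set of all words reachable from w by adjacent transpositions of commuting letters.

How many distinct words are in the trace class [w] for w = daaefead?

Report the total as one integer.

0(d) covers ∅
1(a) covers ∅
2(a) covers 1:a
3(e) covers 0:d, 2:a
4(f) covers 3:e
5(e) covers 4:f
6(a) covers 5:e
7(d) covers 5:e
floor of heap: 0:d, 1:a
completions by unplaced set U, small U first (add the entries for U minus each lowest piece of U):
  |U|=1: {6}:1  {7}:1
  |U|=2: {6,7}:2
  |U|=3: {5,6,7}:2
  |U|=4: {4,5,6,7}:2
  |U|=5: {3,4,5,6,7}:2
  |U|=6: {0,3,4,5,6,7}:2  {2,3,4,5,6,7}:2
  start at 0(d): 2
  start at 1(a): 4
sum over floor = 6

6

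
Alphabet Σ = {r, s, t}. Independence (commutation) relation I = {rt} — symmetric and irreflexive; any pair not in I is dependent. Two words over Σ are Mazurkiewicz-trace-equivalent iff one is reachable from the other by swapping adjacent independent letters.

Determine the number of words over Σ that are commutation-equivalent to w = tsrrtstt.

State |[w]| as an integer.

3

piece 0:t — minimal
piece 1:s rests on {0:t}
piece 2:r rests on {1:s}
piece 3:r rests on {2:r}
piece 4:t rests on {1:s}
piece 5:s rests on {3:r, 4:t}
piece 6:t rests on {5:s}
piece 7:t rests on {6:t}
minimal pieces: {0:t}
ways to finish when only these pieces remain (= sum over removing one remaining piece with nothing left below it):
  1 left: {7}→1
  2 left: {6,7}→1
  3 left: {5,6,7}→1
  4 left: {3,5,6,7}→1  {4,5,6,7}→1
  5 left: {2,3,5,6,7}→1  {3,4,5,6,7}→2
  6 left: {2,3,4,5,6,7}→3
  placing 0:t first → 3 extensions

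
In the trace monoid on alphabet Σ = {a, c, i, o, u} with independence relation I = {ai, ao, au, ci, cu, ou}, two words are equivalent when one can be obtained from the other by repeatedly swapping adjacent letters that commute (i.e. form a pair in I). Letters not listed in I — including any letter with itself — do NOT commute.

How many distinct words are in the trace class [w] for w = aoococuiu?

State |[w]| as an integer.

#0=a has no predecessor
#1=o has no predecessor
#2=o depends on [1:o]
#3=c depends on [0:a, 2:o]
#4=o depends on [3:c]
#5=c depends on [4:o]
#6=u has no predecessor
#7=i depends on [4:o, 6:u]
#8=u depends on [7:i]
sources: [0:a, 1:o, 6:u]
N(rest) = Σ N(rest − s) over sources s of rest; N(one piece) = 1:
  size 1 → [5]=1  [8]=1
  size 2 → [5,8]=2  [7,8]=1
  size 3 → [5,7,8]=3  [6,7,8]=1
  size 4 → [4,5,7,8]=3  [5,6,7,8]=4
  size 5 → [3,4,5,7,8]=3  [4,5,6,7,8]=7
  size 6 → [0,3,4,5,7,8]=3  [2,3,4,5,7,8]=3  [3,4,5,6,7,8]=10
  size 7 → [0,2,3,4,5,7,8]=6  [0,3,4,5,6,7,8]=13  [1,2,3,4,5,7,8]=3  [2,3,4,5,6,7,8]=13
  first=0(a) contributes 16
  first=1(o) contributes 32
  first=6(u) contributes 9
|[w]| = 57

57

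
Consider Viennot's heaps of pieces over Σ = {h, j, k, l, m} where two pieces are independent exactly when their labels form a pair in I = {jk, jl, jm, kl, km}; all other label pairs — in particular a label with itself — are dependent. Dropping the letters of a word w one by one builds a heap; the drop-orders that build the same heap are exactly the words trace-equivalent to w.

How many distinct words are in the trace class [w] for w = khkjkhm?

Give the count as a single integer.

3

drop 0:k onto floor
drop 1:h onto {0:k}
drop 2:k onto {1:h}
drop 3:j onto {1:h}
drop 4:k onto {2:k}
drop 5:h onto {3:j, 4:k}
drop 6:m onto {5:h}
ground layer = {0:k}
drop-orders for the pieces not yet dropped (sum over which currently-grounded one goes next):
  1 to go: {6} 1
  2 to go: {5,6} 1
  3 to go: {3,5,6} 1  {4,5,6} 1
  4 to go: {2,4,5,6} 1  {3,4,5,6} 2
  5 to go: {2,3,4,5,6} 3
  if 0:k drops first: 3 orders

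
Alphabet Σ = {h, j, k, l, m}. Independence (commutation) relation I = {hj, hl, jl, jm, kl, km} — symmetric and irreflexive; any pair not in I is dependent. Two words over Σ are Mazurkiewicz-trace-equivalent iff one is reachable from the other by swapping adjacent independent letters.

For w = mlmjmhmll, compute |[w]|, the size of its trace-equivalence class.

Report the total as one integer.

9

piece 0:m — minimal
piece 1:l rests on {0:m}
piece 2:m rests on {1:l}
piece 3:j — minimal
piece 4:m rests on {2:m}
piece 5:h rests on {4:m}
piece 6:m rests on {5:h}
piece 7:l rests on {6:m}
piece 8:l rests on {7:l}
minimal pieces: {0:m, 3:j}
ways to finish when only these pieces remain (= sum over removing one remaining piece with nothing left below it):
  1 left: {3}→1  {8}→1
  2 left: {3,8}→2  {7,8}→1
  3 left: {3,7,8}→3  {6,7,8}→1
  4 left: {3,6,7,8}→4  {5,6,7,8}→1
  5 left: {3,5,6,7,8}→5  {4,5,6,7,8}→1
  6 left: {2,4,5,6,7,8}→1  {3,4,5,6,7,8}→6
  7 left: {1,2,4,5,6,7,8}→1  {2,3,4,5,6,7,8}→7
  placing 0:m first → 8 extensions
  placing 3:j first → 1 extensions
total linear extensions = 9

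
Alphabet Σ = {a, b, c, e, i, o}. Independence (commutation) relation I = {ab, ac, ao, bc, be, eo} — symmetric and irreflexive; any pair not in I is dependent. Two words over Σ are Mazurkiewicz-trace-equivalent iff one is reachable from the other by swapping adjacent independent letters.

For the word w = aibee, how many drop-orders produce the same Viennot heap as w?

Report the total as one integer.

#0=a has no predecessor
#1=i depends on [0:a]
#2=b depends on [1:i]
#3=e depends on [1:i]
#4=e depends on [3:e]
sources: [0:a]
N(rest) = Σ N(rest − s) over sources s of rest; N(one piece) = 1:
  size 1 → [2]=1  [4]=1
  size 2 → [2,4]=2  [3,4]=1
  size 3 → [2,3,4]=3
  first=0(a) contributes 3

3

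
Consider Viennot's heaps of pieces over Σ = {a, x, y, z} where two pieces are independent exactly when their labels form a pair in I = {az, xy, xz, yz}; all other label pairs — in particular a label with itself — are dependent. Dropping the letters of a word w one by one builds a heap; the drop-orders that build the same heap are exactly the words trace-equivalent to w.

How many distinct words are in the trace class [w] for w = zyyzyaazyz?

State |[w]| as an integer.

210

piece 0:z — minimal
piece 1:y — minimal
piece 2:y rests on {1:y}
piece 3:z rests on {0:z}
piece 4:y rests on {2:y}
piece 5:a rests on {4:y}
piece 6:a rests on {5:a}
piece 7:z rests on {3:z}
piece 8:y rests on {6:a}
piece 9:z rests on {7:z}
minimal pieces: {0:z, 1:y}
ways to finish when only these pieces remain (= sum over removing one remaining piece with nothing left below it):
  1 left: {8}→1  {9}→1
  2 left: {6,8}→1  {7,9}→1  {8,9}→2
  3 left: {3,7,9}→1  {5,6,8}→1  {6,8,9}→3  {7,8,9}→3
  4 left: {0,3,7,9}→1  {3,7,8,9}→4  {4,5,6,8}→1  {5,6,8,9}→4  {6,7,8,9}→6
  5 left: {0,3,7,8,9}→5  {2,4,5,6,8}→1  {3,6,7,8,9}→10  {4,5,6,8,9}→5  {5,6,7,8,9}→10
  6 left: {0,3,6,7,8,9}→15  {1,2,4,5,6,8}→1  {2,4,5,6,8,9}→6  {3,5,6,7,8,9}→20  {4,5,6,7,8,9}→15
  7 left: {0,3,5,6,7,8,9}→35  {1,2,4,5,6,8,9}→7  {2,4,5,6,7,8,9}→21  {3,4,5,6,7,8,9}→35
  8 left: {0,3,4,5,6,7,8,9}→70  {1,2,4,5,6,7,8,9}→28  {2,3,4,5,6,7,8,9}→56
  placing 0:z first → 84 extensions
  placing 1:y first → 126 extensions
total linear extensions = 210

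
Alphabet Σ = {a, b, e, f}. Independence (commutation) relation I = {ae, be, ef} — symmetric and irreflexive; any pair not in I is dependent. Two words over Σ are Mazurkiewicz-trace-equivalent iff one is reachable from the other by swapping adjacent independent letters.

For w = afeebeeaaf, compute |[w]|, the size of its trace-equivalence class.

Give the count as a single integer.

210

drop 0:a onto floor
drop 1:f onto {0:a}
drop 2:e onto floor
drop 3:e onto {2:e}
drop 4:b onto {1:f}
drop 5:e onto {3:e}
drop 6:e onto {5:e}
drop 7:a onto {4:b}
drop 8:a onto {7:a}
drop 9:f onto {8:a}
ground layer = {0:a, 2:e}
drop-orders for the pieces not yet dropped (sum over which currently-grounded one goes next):
  1 to go: {6} 1  {9} 1
  2 to go: {5,6} 1  {6,9} 2  {8,9} 1
  3 to go: {3,5,6} 1  {5,6,9} 3  {6,8,9} 3  {7,8,9} 1
  4 to go: {2,3,5,6} 1  {3,5,6,9} 4  {4,7,8,9} 1  {5,6,8,9} 6  {6,7,8,9} 4
  5 to go: {1,4,7,8,9} 1  {2,3,5,6,9} 5  {3,5,6,8,9} 10  {4,6,7,8,9} 5  {5,6,7,8,9} 10
  6 to go: {0,1,4,7,8,9} 1  {1,4,6,7,8,9} 6  {2,3,5,6,8,9} 15  {3,5,6,7,8,9} 20  {4,5,6,7,8,9} 15
  7 to go: {0,1,4,6,7,8,9} 7  {1,4,5,6,7,8,9} 21  {2,3,5,6,7,8,9} 35  {3,4,5,6,7,8,9} 35
  8 to go: {0,1,4,5,6,7,8,9} 28  {1,3,4,5,6,7,8,9} 56  {2,3,4,5,6,7,8,9} 70
  if 0:a drops first: 126 orders
  if 2:e drops first: 84 orders
heap linearizations: 210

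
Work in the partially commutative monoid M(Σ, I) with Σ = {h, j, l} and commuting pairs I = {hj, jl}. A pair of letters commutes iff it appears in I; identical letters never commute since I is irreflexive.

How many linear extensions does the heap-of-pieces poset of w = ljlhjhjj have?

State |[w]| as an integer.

70

0(l) covers ∅
1(j) covers ∅
2(l) covers 0:l
3(h) covers 2:l
4(j) covers 1:j
5(h) covers 3:h
6(j) covers 4:j
7(j) covers 6:j
floor of heap: 0:l, 1:j
completions by unplaced set U, small U first (add the entries for U minus each lowest piece of U):
  |U|=1: {5}:1  {7}:1
  |U|=2: {3,5}:1  {5,7}:2  {6,7}:1
  |U|=3: {2,3,5}:1  {3,5,7}:3  {4,6,7}:1  {5,6,7}:3
  |U|=4: {0,2,3,5}:1  {1,4,6,7}:1  {2,3,5,7}:4  {3,5,6,7}:6  {4,5,6,7}:4
  |U|=5: {0,2,3,5,7}:5  {1,4,5,6,7}:5  {2,3,5,6,7}:10  {3,4,5,6,7}:10
  |U|=6: {0,2,3,5,6,7}:15  {1,3,4,5,6,7}:15  {2,3,4,5,6,7}:20
  start at 0(l): 35
  start at 1(j): 35
sum over floor = 70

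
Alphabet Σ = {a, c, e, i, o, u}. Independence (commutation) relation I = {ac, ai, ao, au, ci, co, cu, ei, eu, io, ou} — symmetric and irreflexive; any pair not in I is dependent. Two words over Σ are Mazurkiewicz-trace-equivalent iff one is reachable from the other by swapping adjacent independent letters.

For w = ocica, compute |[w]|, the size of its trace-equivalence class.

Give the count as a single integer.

#0=o has no predecessor
#1=c has no predecessor
#2=i has no predecessor
#3=c depends on [1:c]
#4=a has no predecessor
sources: [0:o, 1:c, 2:i, 4:a]
N(rest) = Σ N(rest − s) over sources s of rest; N(one piece) = 1:
  size 1 → [0]=1  [2]=1  [3]=1  [4]=1
  size 2 → [0,2]=2  [0,3]=2  [0,4]=2  [1,3]=1  [2,3]=2  [2,4]=2  [3,4]=2
  size 3 → [0,1,3]=3  [0,2,3]=6  [0,2,4]=6  [0,3,4]=6  [1,2,3]=3  [1,3,4]=3  [2,3,4]=6
  first=0(o) contributes 12
  first=1(c) contributes 24
  first=2(i) contributes 12
  first=4(a) contributes 12
|[w]| = 60

60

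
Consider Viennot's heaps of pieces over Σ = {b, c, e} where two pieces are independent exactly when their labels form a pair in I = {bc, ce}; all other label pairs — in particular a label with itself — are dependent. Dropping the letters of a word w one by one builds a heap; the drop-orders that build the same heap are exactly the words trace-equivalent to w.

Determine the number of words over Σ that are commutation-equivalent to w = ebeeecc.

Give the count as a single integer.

piece 0:e — minimal
piece 1:b rests on {0:e}
piece 2:e rests on {1:b}
piece 3:e rests on {2:e}
piece 4:e rests on {3:e}
piece 5:c — minimal
piece 6:c rests on {5:c}
minimal pieces: {0:e, 5:c}
ways to finish when only these pieces remain (= sum over removing one remaining piece with nothing left below it):
  1 left: {4}→1  {6}→1
  2 left: {3,4}→1  {4,6}→2  {5,6}→1
  3 left: {2,3,4}→1  {3,4,6}→3  {4,5,6}→3
  4 left: {1,2,3,4}→1  {2,3,4,6}→4  {3,4,5,6}→6
  5 left: {0,1,2,3,4}→1  {1,2,3,4,6}→5  {2,3,4,5,6}→10
  placing 0:e first → 15 extensions
  placing 5:c first → 6 extensions
total linear extensions = 21

21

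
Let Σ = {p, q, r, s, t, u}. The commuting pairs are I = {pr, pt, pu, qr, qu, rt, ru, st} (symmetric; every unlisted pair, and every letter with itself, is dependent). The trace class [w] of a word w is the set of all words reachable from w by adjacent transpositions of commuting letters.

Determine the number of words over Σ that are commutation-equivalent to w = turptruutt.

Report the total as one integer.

360

drop 0:t onto floor
drop 1:u onto {0:t}
drop 2:r onto floor
drop 3:p onto floor
drop 4:t onto {1:u}
drop 5:r onto {2:r}
drop 6:u onto {4:t}
drop 7:u onto {6:u}
drop 8:t onto {7:u}
drop 9:t onto {8:t}
ground layer = {0:t, 2:r, 3:p}
drop-orders for the pieces not yet dropped (sum over which currently-grounded one goes next):
  1 to go: {3} 1  {5} 1  {9} 1
  2 to go: {2,5} 1  {3,5} 2  {3,9} 2  {5,9} 2  {8,9} 1
  3 to go: {2,3,5} 3  {2,5,9} 3  {3,5,9} 6  {3,8,9} 3  {5,8,9} 3  {7,8,9} 1
  4 to go: {2,3,5,9} 12  {2,5,8,9} 6  {3,5,8,9} 12  {3,7,8,9} 4  {5,7,8,9} 4  {6,7,8,9} 1
  5 to go: {2,3,5,8,9} 30  {2,5,7,8,9} 10  {3,5,7,8,9} 20  {3,6,7,8,9} 5  {4,6,7,8,9} 1  {5,6,7,8,9} 5
  6 to go: {1,4,6,7,8,9} 1  {2,3,5,7,8,9} 60  {2,5,6,7,8,9} 15  {3,4,6,7,8,9} 6  {3,5,6,7,8,9} 30  {4,5,6,7,8,9} 6
  7 to go: {0,1,4,6,7,8,9} 1  {1,3,4,6,7,8,9} 7  {1,4,5,6,7,8,9} 7  {2,3,5,6,7,8,9} 105  {2,4,5,6,7,8,9} 21  {3,4,5,6,7,8,9} 42
  8 to go: {0,1,3,4,6,7,8,9} 8  {0,1,4,5,6,7,8,9} 8  {1,2,4,5,6,7,8,9} 28  {1,3,4,5,6,7,8,9} 56  {2,3,4,5,6,7,8,9} 168
  if 0:t drops first: 252 orders
  if 2:r drops first: 72 orders
  if 3:p drops first: 36 orders
heap linearizations: 360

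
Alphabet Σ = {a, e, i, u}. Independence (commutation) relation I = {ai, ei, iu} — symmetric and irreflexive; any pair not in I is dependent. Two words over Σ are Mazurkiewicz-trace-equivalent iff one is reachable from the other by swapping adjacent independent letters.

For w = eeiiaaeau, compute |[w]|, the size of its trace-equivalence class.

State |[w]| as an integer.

drop 0:e onto floor
drop 1:e onto {0:e}
drop 2:i onto floor
drop 3:i onto {2:i}
drop 4:a onto {1:e}
drop 5:a onto {4:a}
drop 6:e onto {5:a}
drop 7:a onto {6:e}
drop 8:u onto {7:a}
ground layer = {0:e, 2:i}
drop-orders for the pieces not yet dropped (sum over which currently-grounded one goes next):
  1 to go: {3} 1  {8} 1
  2 to go: {2,3} 1  {3,8} 2  {7,8} 1
  3 to go: {2,3,8} 3  {3,7,8} 3  {6,7,8} 1
  4 to go: {2,3,7,8} 6  {3,6,7,8} 4  {5,6,7,8} 1
  5 to go: {2,3,6,7,8} 10  {3,5,6,7,8} 5  {4,5,6,7,8} 1
  6 to go: {1,4,5,6,7,8} 1  {2,3,5,6,7,8} 15  {3,4,5,6,7,8} 6
  7 to go: {0,1,4,5,6,7,8} 1  {1,3,4,5,6,7,8} 7  {2,3,4,5,6,7,8} 21
  if 0:e drops first: 28 orders
  if 2:i drops first: 8 orders
heap linearizations: 36

36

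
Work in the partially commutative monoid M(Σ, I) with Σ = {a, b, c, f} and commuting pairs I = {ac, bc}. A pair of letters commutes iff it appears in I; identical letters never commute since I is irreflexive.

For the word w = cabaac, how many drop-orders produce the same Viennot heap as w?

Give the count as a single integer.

#0=c has no predecessor
#1=a has no predecessor
#2=b depends on [1:a]
#3=a depends on [2:b]
#4=a depends on [3:a]
#5=c depends on [0:c]
sources: [0:c, 1:a]
N(rest) = Σ N(rest − s) over sources s of rest; N(one piece) = 1:
  size 1 → [4]=1  [5]=1
  size 2 → [0,5]=1  [3,4]=1  [4,5]=2
  size 3 → [0,4,5]=3  [2,3,4]=1  [3,4,5]=3
  size 4 → [0,3,4,5]=6  [1,2,3,4]=1  [2,3,4,5]=4
  first=0(c) contributes 5
  first=1(a) contributes 10
|[w]| = 15

15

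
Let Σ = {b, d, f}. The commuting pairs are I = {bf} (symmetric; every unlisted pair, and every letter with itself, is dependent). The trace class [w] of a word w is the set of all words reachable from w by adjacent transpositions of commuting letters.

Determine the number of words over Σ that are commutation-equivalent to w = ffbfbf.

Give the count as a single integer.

15

#0=f has no predecessor
#1=f depends on [0:f]
#2=b has no predecessor
#3=f depends on [1:f]
#4=b depends on [2:b]
#5=f depends on [3:f]
sources: [0:f, 2:b]
N(rest) = Σ N(rest − s) over sources s of rest; N(one piece) = 1:
  size 1 → [4]=1  [5]=1
  size 2 → [2,4]=1  [3,5]=1  [4,5]=2
  size 3 → [1,3,5]=1  [2,4,5]=3  [3,4,5]=3
  size 4 → [0,1,3,5]=1  [1,3,4,5]=4  [2,3,4,5]=6
  first=0(f) contributes 10
  first=2(b) contributes 5
|[w]| = 15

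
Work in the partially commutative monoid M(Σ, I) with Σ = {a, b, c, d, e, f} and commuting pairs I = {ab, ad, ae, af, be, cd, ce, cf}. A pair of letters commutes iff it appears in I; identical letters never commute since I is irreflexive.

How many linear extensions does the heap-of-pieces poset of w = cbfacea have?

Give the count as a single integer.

0(c) covers ∅
1(b) covers 0:c
2(f) covers 1:b
3(a) covers 0:c
4(c) covers 1:b, 3:a
5(e) covers 2:f
6(a) covers 4:c
floor of heap: 0:c
completions by unplaced set U, small U first (add the entries for U minus each lowest piece of U):
  |U|=1: {5}:1  {6}:1
  |U|=2: {2,5}:1  {4,6}:1  {5,6}:2
  |U|=3: {2,5,6}:3  {3,4,6}:1  {4,5,6}:3
  |U|=4: {2,4,5,6}:6  {3,4,5,6}:4
  |U|=5: {1,2,4,5,6}:6  {2,3,4,5,6}:10
  start at 0(c): 16

16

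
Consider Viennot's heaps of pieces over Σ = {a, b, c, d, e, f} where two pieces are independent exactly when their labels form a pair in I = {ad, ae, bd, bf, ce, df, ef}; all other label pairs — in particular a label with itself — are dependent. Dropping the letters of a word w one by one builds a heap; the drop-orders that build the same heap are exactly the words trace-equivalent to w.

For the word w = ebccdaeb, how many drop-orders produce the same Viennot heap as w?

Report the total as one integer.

3

0(e) covers ∅
1(b) covers 0:e
2(c) covers 1:b
3(c) covers 2:c
4(d) covers 3:c
5(a) covers 3:c
6(e) covers 4:d
7(b) covers 5:a, 6:e
floor of heap: 0:e
completions by unplaced set U, small U first (add the entries for U minus each lowest piece of U):
  |U|=1: {7}:1
  |U|=2: {5,7}:1  {6,7}:1
  |U|=3: {4,6,7}:1  {5,6,7}:2
  |U|=4: {4,5,6,7}:3
  |U|=5: {3,4,5,6,7}:3
  |U|=6: {2,3,4,5,6,7}:3
  start at 0(e): 3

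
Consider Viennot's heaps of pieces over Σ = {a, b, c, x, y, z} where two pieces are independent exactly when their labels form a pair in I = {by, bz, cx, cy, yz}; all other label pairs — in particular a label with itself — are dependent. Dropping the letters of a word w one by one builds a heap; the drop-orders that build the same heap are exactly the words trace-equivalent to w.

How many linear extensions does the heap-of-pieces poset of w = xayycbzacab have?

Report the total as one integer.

20

piece 0:x — minimal
piece 1:a rests on {0:x}
piece 2:y rests on {1:a}
piece 3:y rests on {2:y}
piece 4:c rests on {1:a}
piece 5:b rests on {4:c}
piece 6:z rests on {4:c}
piece 7:a rests on {3:y, 5:b, 6:z}
piece 8:c rests on {7:a}
piece 9:a rests on {8:c}
piece 10:b rests on {9:a}
minimal pieces: {0:x}
ways to finish when only these pieces remain (= sum over removing one remaining piece with nothing left below it):
  1 left: {10}→1
  2 left: {9,10}→1
  3 left: {8,9,10}→1
  4 left: {7,8,9,10}→1
  5 left: {3,7,8,9,10}→1  {5,7,8,9,10}→1  {6,7,8,9,10}→1
  6 left: {2,3,7,8,9,10}→1  {3,5,7,8,9,10}→2  {3,6,7,8,9,10}→2  {5,6,7,8,9,10}→2
  7 left: {2,3,5,7,8,9,10}→3  {2,3,6,7,8,9,10}→3  {3,5,6,7,8,9,10}→6  {4,5,6,7,8,9,10}→2
  8 left: {2,3,5,6,7,8,9,10}→12  {3,4,5,6,7,8,9,10}→8
  9 left: {2,3,4,5,6,7,8,9,10}→20
  placing 0:x first → 20 extensions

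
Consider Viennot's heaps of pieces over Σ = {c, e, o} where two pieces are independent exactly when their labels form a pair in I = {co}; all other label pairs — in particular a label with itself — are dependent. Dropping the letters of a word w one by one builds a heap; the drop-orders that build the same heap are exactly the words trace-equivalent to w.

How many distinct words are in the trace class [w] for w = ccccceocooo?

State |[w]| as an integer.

5

piece 0:c — minimal
piece 1:c rests on {0:c}
piece 2:c rests on {1:c}
piece 3:c rests on {2:c}
piece 4:c rests on {3:c}
piece 5:e rests on {4:c}
piece 6:o rests on {5:e}
piece 7:c rests on {5:e}
piece 8:o rests on {6:o}
piece 9:o rests on {8:o}
piece 10:o rests on {9:o}
minimal pieces: {0:c}
ways to finish when only these pieces remain (= sum over removing one remaining piece with nothing left below it):
  1 left: {7}→1  {10}→1
  2 left: {7,10}→2  {9,10}→1
  3 left: {7,9,10}→3  {8,9,10}→1
  4 left: {6,8,9,10}→1  {7,8,9,10}→4
  5 left: {6,7,8,9,10}→5
  6 left: {5,6,7,8,9,10}→5
  7 left: {4,5,6,7,8,9,10}→5
  8 left: {3,4,5,6,7,8,9,10}→5
  9 left: {2,3,4,5,6,7,8,9,10}→5
  placing 0:c first → 5 extensions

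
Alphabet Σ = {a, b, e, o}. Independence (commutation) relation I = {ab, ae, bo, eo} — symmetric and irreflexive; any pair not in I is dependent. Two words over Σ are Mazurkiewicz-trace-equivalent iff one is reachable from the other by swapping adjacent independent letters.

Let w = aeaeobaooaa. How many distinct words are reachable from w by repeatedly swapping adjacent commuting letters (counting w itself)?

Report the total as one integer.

#0=a has no predecessor
#1=e has no predecessor
#2=a depends on [0:a]
#3=e depends on [1:e]
#4=o depends on [2:a]
#5=b depends on [3:e]
#6=a depends on [4:o]
#7=o depends on [6:a]
#8=o depends on [7:o]
#9=a depends on [8:o]
#10=a depends on [9:a]
sources: [0:a, 1:e]
N(rest) = Σ N(rest − s) over sources s of rest; N(one piece) = 1:
  size 1 → [5]=1  [10]=1
  size 2 → [3,5]=1  [5,10]=2  [9,10]=1
  size 3 → [1,3,5]=1  [3,5,10]=3  [5,9,10]=3  [8,9,10]=1
  size 4 → [1,3,5,10]=4  [3,5,9,10]=6  [5,8,9,10]=4  [7,8,9,10]=1
  size 5 → [1,3,5,9,10]=10  [3,5,8,9,10]=10  [5,7,8,9,10]=5  [6,7,8,9,10]=1
  size 6 → [1,3,5,8,9,10]=20  [3,5,7,8,9,10]=15  [4,6,7,8,9,10]=1  [5,6,7,8,9,10]=6
  size 7 → [1,3,5,7,8,9,10]=35  [2,4,6,7,8,9,10]=1  [3,5,6,7,8,9,10]=21  [4,5,6,7,8,9,10]=7
  size 8 → [0,2,4,6,7,8,9,10]=1  [1,3,5,6,7,8,9,10]=56  [2,4,5,6,7,8,9,10]=8  [3,4,5,6,7,8,9,10]=28
  size 9 → [0,2,4,5,6,7,8,9,10]=9  [1,3,4,5,6,7,8,9,10]=84  [2,3,4,5,6,7,8,9,10]=36
  first=0(a) contributes 120
  first=1(e) contributes 45
|[w]| = 165

165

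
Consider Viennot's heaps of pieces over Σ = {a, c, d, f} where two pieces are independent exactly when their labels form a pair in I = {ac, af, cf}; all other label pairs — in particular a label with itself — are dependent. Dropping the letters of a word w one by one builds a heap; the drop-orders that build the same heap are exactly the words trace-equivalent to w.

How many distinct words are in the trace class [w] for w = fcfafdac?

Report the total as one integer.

40

#0=f has no predecessor
#1=c has no predecessor
#2=f depends on [0:f]
#3=a has no predecessor
#4=f depends on [2:f]
#5=d depends on [1:c, 3:a, 4:f]
#6=a depends on [5:d]
#7=c depends on [5:d]
sources: [0:f, 1:c, 3:a]
N(rest) = Σ N(rest − s) over sources s of rest; N(one piece) = 1:
  size 1 → [6]=1  [7]=1
  size 2 → [6,7]=2
  size 3 → [5,6,7]=2
  size 4 → [1,5,6,7]=2  [3,5,6,7]=2  [4,5,6,7]=2
  size 5 → [1,3,5,6,7]=4  [1,4,5,6,7]=4  [2,4,5,6,7]=2  [3,4,5,6,7]=4
  size 6 → [0,2,4,5,6,7]=2  [1,2,4,5,6,7]=6  [1,3,4,5,6,7]=12  [2,3,4,5,6,7]=6
  first=0(f) contributes 24
  first=1(c) contributes 8
  first=3(a) contributes 8
|[w]| = 40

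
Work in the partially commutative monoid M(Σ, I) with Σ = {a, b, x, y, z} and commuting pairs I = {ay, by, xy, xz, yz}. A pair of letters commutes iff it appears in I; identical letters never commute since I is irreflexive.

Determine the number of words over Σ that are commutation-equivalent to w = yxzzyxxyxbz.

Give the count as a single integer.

drop 0:y onto floor
drop 1:x onto floor
drop 2:z onto floor
drop 3:z onto {2:z}
drop 4:y onto {0:y}
drop 5:x onto {1:x}
drop 6:x onto {5:x}
drop 7:y onto {4:y}
drop 8:x onto {6:x}
drop 9:b onto {3:z, 8:x}
drop 10:z onto {9:b}
ground layer = {0:y, 1:x, 2:z}
drop-orders for the pieces not yet dropped (sum over which currently-grounded one goes next):
  1 to go: {7} 1  {10} 1
  2 to go: {4,7} 1  {7,10} 2  {9,10} 1
  3 to go: {0,4,7} 1  {3,9,10} 1  {4,7,10} 3  {7,9,10} 3  {8,9,10} 1
  4 to go: {0,4,7,10} 4  {2,3,9,10} 1  {3,7,9,10} 4  {3,8,9,10} 2  {4,7,9,10} 6  {6,8,9,10} 1  {7,8,9,10} 4
  5 to go: {0,4,7,9,10} 10  {2,3,7,9,10} 5  {2,3,8,9,10} 3  {3,4,7,9,10} 10  {3,6,8,9,10} 3  {3,7,8,9,10} 10  {4,7,8,9,10} 10  {5,6,8,9,10} 1  {6,7,8,9,10} 5
  6 to go: {0,3,4,7,9,10} 20  {0,4,7,8,9,10} 20  {1,5,6,8,9,10} 1  {2,3,4,7,9,10} 15  {2,3,6,8,9,10} 6  {2,3,7,8,9,10} 18  {3,4,7,8,9,10} 30  {3,5,6,8,9,10} 4  {3,6,7,8,9,10} 18  {4,6,7,8,9,10} 15  {5,6,7,8,9,10} 6
  7 to go: {0,2,3,4,7,9,10} 35  {0,3,4,7,8,9,10} 70  {0,4,6,7,8,9,10} 35  {1,3,5,6,8,9,10} 5  {1,5,6,7,8,9,10} 7  {2,3,4,7,8,9,10} 63  {2,3,5,6,8,9,10} 10  {2,3,6,7,8,9,10} 42  {3,4,6,7,8,9,10} 63  {3,5,6,7,8,9,10} 28  {4,5,6,7,8,9,10} 21
  8 to go: {0,2,3,4,7,8,9,10} 168  {0,3,4,6,7,8,9,10} 168  {0,4,5,6,7,8,9,10} 56  {1,2,3,5,6,8,9,10} 15  {1,3,5,6,7,8,9,10} 40  {1,4,5,6,7,8,9,10} 28  {2,3,4,6,7,8,9,10} 168  {2,3,5,6,7,8,9,10} 80  {3,4,5,6,7,8,9,10} 112
  9 to go: {0,1,4,5,6,7,8,9,10} 84  {0,2,3,4,6,7,8,9,10} 504  {0,3,4,5,6,7,8,9,10} 336  {1,2,3,5,6,7,8,9,10} 135  {1,3,4,5,6,7,8,9,10} 180  {2,3,4,5,6,7,8,9,10} 360
  if 0:y drops first: 675 orders
  if 1:x drops first: 1200 orders
  if 2:z drops first: 600 orders
heap linearizations: 2475

2475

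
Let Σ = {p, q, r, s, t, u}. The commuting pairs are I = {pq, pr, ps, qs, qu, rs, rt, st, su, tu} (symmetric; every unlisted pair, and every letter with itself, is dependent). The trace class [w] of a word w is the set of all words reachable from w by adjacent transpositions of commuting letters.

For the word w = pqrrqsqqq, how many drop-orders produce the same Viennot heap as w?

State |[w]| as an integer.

0(p) covers ∅
1(q) covers ∅
2(r) covers 1:q
3(r) covers 2:r
4(q) covers 3:r
5(s) covers ∅
6(q) covers 4:q
7(q) covers 6:q
8(q) covers 7:q
floor of heap: 0:p, 1:q, 5:s
completions by unplaced set U, small U first (add the entries for U minus each lowest piece of U):
  |U|=1: {0}:1  {5}:1  {8}:1
  |U|=2: {0,5}:2  {0,8}:2  {5,8}:2  {7,8}:1
  |U|=3: {0,5,8}:6  {0,7,8}:3  {5,7,8}:3  {6,7,8}:1
  |U|=4: {0,5,7,8}:12  {0,6,7,8}:4  {4,6,7,8}:1  {5,6,7,8}:4
  |U|=5: {0,4,6,7,8}:5  {0,5,6,7,8}:20  {3,4,6,7,8}:1  {4,5,6,7,8}:5
  |U|=6: {0,3,4,6,7,8}:6  {0,4,5,6,7,8}:30  {2,3,4,6,7,8}:1  {3,4,5,6,7,8}:6
  |U|=7: {0,2,3,4,6,7,8}:7  {0,3,4,5,6,7,8}:42  {1,2,3,4,6,7,8}:1  {2,3,4,5,6,7,8}:7
  start at 0(p): 8
  start at 1(q): 56
  start at 5(s): 8
sum over floor = 72

72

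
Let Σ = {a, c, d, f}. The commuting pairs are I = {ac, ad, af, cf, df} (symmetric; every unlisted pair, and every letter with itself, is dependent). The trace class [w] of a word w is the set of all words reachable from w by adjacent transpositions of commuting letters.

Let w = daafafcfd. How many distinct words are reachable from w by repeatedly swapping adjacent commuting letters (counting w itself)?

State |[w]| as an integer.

piece 0:d — minimal
piece 1:a — minimal
piece 2:a rests on {1:a}
piece 3:f — minimal
piece 4:a rests on {2:a}
piece 5:f rests on {3:f}
piece 6:c rests on {0:d}
piece 7:f rests on {5:f}
piece 8:d rests on {6:c}
minimal pieces: {0:d, 1:a, 3:f}
ways to finish when only these pieces remain (= sum over removing one remaining piece with nothing left below it):
  1 left: {4}→1  {7}→1  {8}→1
  2 left: {2,4}→1  {4,7}→2  {4,8}→2  {5,7}→1  {6,8}→1  {7,8}→2
  3 left: {0,6,8}→1  {1,2,4}→1  {2,4,7}→3  {2,4,8}→3  {3,5,7}→1  {4,5,7}→3  {4,6,8}→3  {4,7,8}→6  {5,7,8}→3  {6,7,8}→3
  4 left: {0,4,6,8}→4  {0,6,7,8}→4  {1,2,4,7}→4  {1,2,4,8}→4  {2,4,5,7}→6  {2,4,6,8}→6  {2,4,7,8}→12  {3,4,5,7}→4  {3,5,7,8}→4  {4,5,7,8}→12  {4,6,7,8}→12  {5,6,7,8}→6
  5 left: {0,2,4,6,8}→10  {0,4,6,7,8}→20  {0,5,6,7,8}→10  {1,2,4,5,7}→10  {1,2,4,6,8}→10  {1,2,4,7,8}→20  {2,3,4,5,7}→10  {2,4,5,7,8}→30  {2,4,6,7,8}→30  {3,4,5,7,8}→20  {3,5,6,7,8}→10  {4,5,6,7,8}→30
  6 left: {0,1,2,4,6,8}→20  {0,2,4,6,7,8}→60  {0,3,5,6,7,8}→20  {0,4,5,6,7,8}→60  {1,2,3,4,5,7}→20  {1,2,4,5,7,8}→60  {1,2,4,6,7,8}→60  {2,3,4,5,7,8}→60  {2,4,5,6,7,8}→90  {3,4,5,6,7,8}→60
  7 left: {0,1,2,4,6,7,8}→140  {0,2,4,5,6,7,8}→210  {0,3,4,5,6,7,8}→140  {1,2,3,4,5,7,8}→140  {1,2,4,5,6,7,8}→210  {2,3,4,5,6,7,8}→210
  placing 0:d first → 560 extensions
  placing 1:a first → 560 extensions
  placing 3:f first → 560 extensions
total linear extensions = 1680

1680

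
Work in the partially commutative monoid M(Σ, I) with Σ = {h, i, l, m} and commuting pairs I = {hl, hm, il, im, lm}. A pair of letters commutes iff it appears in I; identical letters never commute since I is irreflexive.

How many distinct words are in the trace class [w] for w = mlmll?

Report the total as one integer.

10

#0=m has no predecessor
#1=l has no predecessor
#2=m depends on [0:m]
#3=l depends on [1:l]
#4=l depends on [3:l]
sources: [0:m, 1:l]
N(rest) = Σ N(rest − s) over sources s of rest; N(one piece) = 1:
  size 1 → [2]=1  [4]=1
  size 2 → [0,2]=1  [2,4]=2  [3,4]=1
  size 3 → [0,2,4]=3  [1,3,4]=1  [2,3,4]=3
  first=0(m) contributes 4
  first=1(l) contributes 6
|[w]| = 10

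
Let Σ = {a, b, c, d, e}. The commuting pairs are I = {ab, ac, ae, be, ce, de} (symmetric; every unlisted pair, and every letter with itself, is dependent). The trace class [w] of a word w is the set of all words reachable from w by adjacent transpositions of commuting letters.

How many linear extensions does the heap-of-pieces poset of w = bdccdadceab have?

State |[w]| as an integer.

33

piece 0:b — minimal
piece 1:d rests on {0:b}
piece 2:c rests on {1:d}
piece 3:c rests on {2:c}
piece 4:d rests on {3:c}
piece 5:a rests on {4:d}
piece 6:d rests on {5:a}
piece 7:c rests on {6:d}
piece 8:e — minimal
piece 9:a rests on {6:d}
piece 10:b rests on {7:c}
minimal pieces: {0:b, 8:e}
ways to finish when only these pieces remain (= sum over removing one remaining piece with nothing left below it):
  1 left: {8}→1  {9}→1  {10}→1
  2 left: {7,10}→1  {8,9}→2  {8,10}→2  {9,10}→2
  3 left: {7,8,10}→3  {7,9,10}→3  {8,9,10}→6
  4 left: {6,7,9,10}→3  {7,8,9,10}→12
  5 left: {5,6,7,9,10}→3  {6,7,8,9,10}→15
  6 left: {4,5,6,7,9,10}→3  {5,6,7,8,9,10}→18
  7 left: {3,4,5,6,7,9,10}→3  {4,5,6,7,8,9,10}→21
  8 left: {2,3,4,5,6,7,9,10}→3  {3,4,5,6,7,8,9,10}→24
  9 left: {1,2,3,4,5,6,7,9,10}→3  {2,3,4,5,6,7,8,9,10}→27
  placing 0:b first → 30 extensions
  placing 8:e first → 3 extensions
total linear extensions = 33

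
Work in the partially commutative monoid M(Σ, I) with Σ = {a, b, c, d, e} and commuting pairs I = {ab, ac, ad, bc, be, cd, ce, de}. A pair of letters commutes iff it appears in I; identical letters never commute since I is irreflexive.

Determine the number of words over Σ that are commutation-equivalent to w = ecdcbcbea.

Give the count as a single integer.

1680

0(e) covers ∅
1(c) covers ∅
2(d) covers ∅
3(c) covers 1:c
4(b) covers 2:d
5(c) covers 3:c
6(b) covers 4:b
7(e) covers 0:e
8(a) covers 7:e
floor of heap: 0:e, 1:c, 2:d
completions by unplaced set U, small U first (add the entries for U minus each lowest piece of U):
  |U|=1: {5}:1  {6}:1  {8}:1
  |U|=2: {3,5}:1  {4,6}:1  {5,6}:2  {5,8}:2  {6,8}:2  {7,8}:1
  |U|=3: {0,7,8}:1  {1,3,5}:1  {2,4,6}:1  {3,5,6}:3  {3,5,8}:3  {4,5,6}:3  {4,6,8}:3  {5,6,8}:6  {5,7,8}:3  {6,7,8}:3
  |U|=4: {0,5,7,8}:4  {0,6,7,8}:4  {1,3,5,6}:4  {1,3,5,8}:4  {2,4,5,6}:4  {2,4,6,8}:4  {3,4,5,6}:6  {3,5,6,8}:12  {3,5,7,8}:6  {4,5,6,8}:12  {4,6,7,8}:6  {5,6,7,8}:12
  |U|=5: {0,3,5,7,8}:10  {0,4,6,7,8}:10  {0,5,6,7,8}:20  {1,3,4,5,6}:10  {1,3,5,6,8}:20  {1,3,5,7,8}:10  {2,3,4,5,6}:10  {2,4,5,6,8}:20  {2,4,6,7,8}:10  {3,4,5,6,8}:30  {3,5,6,7,8}:30  {4,5,6,7,8}:30
  |U|=6: {0,1,3,5,7,8}:20  {0,2,4,6,7,8}:20  {0,3,5,6,7,8}:60  {0,4,5,6,7,8}:60  {1,2,3,4,5,6}:20  {1,3,4,5,6,8}:60  {1,3,5,6,7,8}:60  {2,3,4,5,6,8}:60  {2,4,5,6,7,8}:60  {3,4,5,6,7,8}:90
  |U|=7: {0,1,3,5,6,7,8}:140  {0,2,4,5,6,7,8}:140  {0,3,4,5,6,7,8}:210  {1,2,3,4,5,6,8}:140  {1,3,4,5,6,7,8}:210  {2,3,4,5,6,7,8}:210
  start at 0(e): 560
  start at 1(c): 560
  start at 2(d): 560
sum over floor = 1680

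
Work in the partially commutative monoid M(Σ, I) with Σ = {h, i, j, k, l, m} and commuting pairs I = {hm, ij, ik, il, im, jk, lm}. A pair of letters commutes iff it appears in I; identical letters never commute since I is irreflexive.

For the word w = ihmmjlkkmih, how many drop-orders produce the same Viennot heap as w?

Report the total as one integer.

74

piece 0:i — minimal
piece 1:h rests on {0:i}
piece 2:m — minimal
piece 3:m rests on {2:m}
piece 4:j rests on {1:h, 3:m}
piece 5:l rests on {4:j}
piece 6:k rests on {5:l}
piece 7:k rests on {6:k}
piece 8:m rests on {7:k}
piece 9:i rests on {1:h}
piece 10:h rests on {7:k, 9:i}
minimal pieces: {0:i, 2:m}
ways to finish when only these pieces remain (= sum over removing one remaining piece with nothing left below it):
  1 left: {8}→1  {10}→1
  2 left: {8,10}→2  {9,10}→1
  3 left: {7,8,10}→2  {8,9,10}→3
  4 left: {6,7,8,10}→2  {7,8,9,10}→5
  5 left: {5,6,7,8,10}→2  {6,7,8,9,10}→7
  6 left: {4,5,6,7,8,10}→2  {5,6,7,8,9,10}→9
  7 left: {3,4,5,6,7,8,10}→2  {4,5,6,7,8,9,10}→11
  8 left: {1,4,5,6,7,8,9,10}→11  {2,3,4,5,6,7,8,10}→2  {3,4,5,6,7,8,9,10}→13
  9 left: {0,1,4,5,6,7,8,9,10}→11  {1,3,4,5,6,7,8,9,10}→24  {2,3,4,5,6,7,8,9,10}→15
  placing 0:i first → 39 extensions
  placing 2:m first → 35 extensions
total linear extensions = 74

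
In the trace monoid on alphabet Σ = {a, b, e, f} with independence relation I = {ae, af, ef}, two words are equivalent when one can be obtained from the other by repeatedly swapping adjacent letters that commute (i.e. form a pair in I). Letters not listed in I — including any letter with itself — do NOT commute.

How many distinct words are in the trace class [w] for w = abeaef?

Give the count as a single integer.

12

piece 0:a — minimal
piece 1:b rests on {0:a}
piece 2:e rests on {1:b}
piece 3:a rests on {1:b}
piece 4:e rests on {2:e}
piece 5:f rests on {1:b}
minimal pieces: {0:a}
ways to finish when only these pieces remain (= sum over removing one remaining piece with nothing left below it):
  1 left: {3}→1  {4}→1  {5}→1
  2 left: {2,4}→1  {3,4}→2  {3,5}→2  {4,5}→2
  3 left: {2,3,4}→3  {2,4,5}→3  {3,4,5}→6
  4 left: {2,3,4,5}→12
  placing 0:a first → 12 extensions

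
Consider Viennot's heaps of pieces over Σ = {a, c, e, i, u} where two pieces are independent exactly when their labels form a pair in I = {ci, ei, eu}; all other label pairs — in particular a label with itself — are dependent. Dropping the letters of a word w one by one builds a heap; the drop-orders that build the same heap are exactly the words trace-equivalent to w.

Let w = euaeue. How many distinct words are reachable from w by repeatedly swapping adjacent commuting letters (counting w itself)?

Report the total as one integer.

drop 0:e onto floor
drop 1:u onto floor
drop 2:a onto {0:e, 1:u}
drop 3:e onto {2:a}
drop 4:u onto {2:a}
drop 5:e onto {3:e}
ground layer = {0:e, 1:u}
drop-orders for the pieces not yet dropped (sum over which currently-grounded one goes next):
  1 to go: {4} 1  {5} 1
  2 to go: {3,5} 1  {4,5} 2
  3 to go: {3,4,5} 3
  4 to go: {2,3,4,5} 3
  if 0:e drops first: 3 orders
  if 1:u drops first: 3 orders
heap linearizations: 6

6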